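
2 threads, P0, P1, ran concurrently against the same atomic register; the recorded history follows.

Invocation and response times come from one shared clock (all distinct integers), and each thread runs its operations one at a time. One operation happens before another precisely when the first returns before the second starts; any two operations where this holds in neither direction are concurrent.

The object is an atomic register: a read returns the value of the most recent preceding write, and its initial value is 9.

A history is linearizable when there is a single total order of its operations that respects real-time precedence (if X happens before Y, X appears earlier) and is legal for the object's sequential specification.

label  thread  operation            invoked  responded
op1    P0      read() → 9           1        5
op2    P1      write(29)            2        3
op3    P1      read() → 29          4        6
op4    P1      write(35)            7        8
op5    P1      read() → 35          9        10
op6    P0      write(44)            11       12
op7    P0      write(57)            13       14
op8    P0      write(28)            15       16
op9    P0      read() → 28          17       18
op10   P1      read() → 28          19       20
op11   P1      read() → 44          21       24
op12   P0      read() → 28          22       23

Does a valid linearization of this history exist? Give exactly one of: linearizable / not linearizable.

not linearizable

prefix check: 1..23 passes, 1..24 fails once op11's time-24 response joins
every one of the 6 real-time-consistent orders over 12 completed atomic register ops fails the sequential spec
take op1, op2, op3, op4, op5, op6, op7, op8, op9, op10, op11, op12: step 11 already fails, because op11 read() → 44 cannot occur there
take op1, op2, op3, op4, op5, op6, op7, op8, op9, op10, op12, op11: step 12 already fails, because op11 read() → 44 cannot occur there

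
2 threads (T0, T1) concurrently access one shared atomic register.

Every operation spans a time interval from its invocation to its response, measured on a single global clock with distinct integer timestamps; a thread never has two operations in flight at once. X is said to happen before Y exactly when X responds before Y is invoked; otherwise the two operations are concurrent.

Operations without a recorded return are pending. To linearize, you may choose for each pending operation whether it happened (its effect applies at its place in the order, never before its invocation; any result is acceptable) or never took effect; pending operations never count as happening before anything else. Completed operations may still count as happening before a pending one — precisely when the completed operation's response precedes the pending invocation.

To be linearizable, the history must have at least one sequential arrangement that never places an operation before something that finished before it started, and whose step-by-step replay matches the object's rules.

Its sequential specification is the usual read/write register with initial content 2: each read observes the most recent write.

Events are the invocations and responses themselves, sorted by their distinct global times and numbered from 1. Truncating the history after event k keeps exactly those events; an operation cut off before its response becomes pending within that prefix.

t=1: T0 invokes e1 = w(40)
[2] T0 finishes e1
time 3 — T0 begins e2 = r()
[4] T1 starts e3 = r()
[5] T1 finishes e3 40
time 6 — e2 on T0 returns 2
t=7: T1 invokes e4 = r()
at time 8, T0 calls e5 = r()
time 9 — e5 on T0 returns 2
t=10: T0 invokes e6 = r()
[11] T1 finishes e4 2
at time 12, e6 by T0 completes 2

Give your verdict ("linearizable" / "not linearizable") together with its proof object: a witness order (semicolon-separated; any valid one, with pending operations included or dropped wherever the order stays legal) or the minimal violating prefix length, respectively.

events 1..5 are fine; event 6 — the response of e2 at time 6 — makes the prefix non-linearizable
2 orders of the 3 completed atomic register ops respect real time; none is legal
take e1, e2, e3: step 2 already fails, because e2 r() → 2 cannot occur there
take e1, e3, e2: step 3 already fails, because e2 r() → 2 cannot occur there

not linearizable — minimal violating prefix: 6 events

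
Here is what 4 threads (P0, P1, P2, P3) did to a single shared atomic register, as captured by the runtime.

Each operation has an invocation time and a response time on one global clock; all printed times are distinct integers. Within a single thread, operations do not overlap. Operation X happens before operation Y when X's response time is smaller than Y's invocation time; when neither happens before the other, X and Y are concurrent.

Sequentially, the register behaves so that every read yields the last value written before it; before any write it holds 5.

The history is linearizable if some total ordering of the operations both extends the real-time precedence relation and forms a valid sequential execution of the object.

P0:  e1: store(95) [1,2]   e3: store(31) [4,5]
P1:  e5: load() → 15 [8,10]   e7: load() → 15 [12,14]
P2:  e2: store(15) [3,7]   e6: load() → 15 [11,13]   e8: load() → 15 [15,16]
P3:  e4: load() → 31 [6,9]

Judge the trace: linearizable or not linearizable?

one valid linearization: e1, e3, e4, e2, e5, e6, e7, e8
1. e1 store(95), leaving value 95
2. e3 store(31), leaving value 31
3. e4 load() → 31, leaving value 31
4. e2 store(15), leaving value 15
5. e5 load() → 15, leaving value 15
6. e6 load() → 15, leaving value 15
7. e7 load() → 15, leaving value 15
8. e8 load() → 15, leaving value 15

linearizable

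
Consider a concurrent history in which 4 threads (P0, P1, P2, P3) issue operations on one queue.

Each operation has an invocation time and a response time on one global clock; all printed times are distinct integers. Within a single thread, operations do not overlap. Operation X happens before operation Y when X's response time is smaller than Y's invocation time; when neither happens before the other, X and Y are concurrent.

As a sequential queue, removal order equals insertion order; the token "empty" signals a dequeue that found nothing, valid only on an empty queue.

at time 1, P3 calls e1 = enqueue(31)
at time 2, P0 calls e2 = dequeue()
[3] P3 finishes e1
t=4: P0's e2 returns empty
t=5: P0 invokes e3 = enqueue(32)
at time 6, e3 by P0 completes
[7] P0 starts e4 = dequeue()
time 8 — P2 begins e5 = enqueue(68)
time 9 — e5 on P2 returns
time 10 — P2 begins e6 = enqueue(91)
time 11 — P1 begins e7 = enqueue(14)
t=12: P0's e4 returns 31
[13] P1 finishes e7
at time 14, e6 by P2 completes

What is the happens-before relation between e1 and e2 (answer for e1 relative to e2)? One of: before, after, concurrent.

concurrent

e1 spans [1,3], e2 spans [2,4]
the intervals overlap in both directions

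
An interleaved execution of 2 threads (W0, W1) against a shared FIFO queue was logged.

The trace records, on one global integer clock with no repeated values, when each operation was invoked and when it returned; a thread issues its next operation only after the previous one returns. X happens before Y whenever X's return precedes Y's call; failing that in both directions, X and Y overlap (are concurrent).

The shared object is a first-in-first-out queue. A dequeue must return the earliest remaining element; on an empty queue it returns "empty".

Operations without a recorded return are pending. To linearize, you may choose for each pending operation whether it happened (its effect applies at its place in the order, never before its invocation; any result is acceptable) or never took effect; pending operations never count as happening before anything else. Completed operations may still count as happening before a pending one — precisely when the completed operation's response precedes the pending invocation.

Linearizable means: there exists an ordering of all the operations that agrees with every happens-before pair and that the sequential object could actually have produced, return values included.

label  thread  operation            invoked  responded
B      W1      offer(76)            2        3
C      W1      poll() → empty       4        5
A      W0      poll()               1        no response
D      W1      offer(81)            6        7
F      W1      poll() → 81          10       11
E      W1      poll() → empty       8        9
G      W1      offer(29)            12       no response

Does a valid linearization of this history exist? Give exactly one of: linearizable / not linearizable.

not linearizable

prefix check: 1..8 passes, 1..9 fails once E's time-9 response joins
a single order respects real time; the 4 completed FIFO queue operations fail replay along it
completion choices over the 1 pending operation (A) were checked; none helps
sample order B, C, D, E (pending dropped) stalls at step 2 — C poll() → empty has no legal effect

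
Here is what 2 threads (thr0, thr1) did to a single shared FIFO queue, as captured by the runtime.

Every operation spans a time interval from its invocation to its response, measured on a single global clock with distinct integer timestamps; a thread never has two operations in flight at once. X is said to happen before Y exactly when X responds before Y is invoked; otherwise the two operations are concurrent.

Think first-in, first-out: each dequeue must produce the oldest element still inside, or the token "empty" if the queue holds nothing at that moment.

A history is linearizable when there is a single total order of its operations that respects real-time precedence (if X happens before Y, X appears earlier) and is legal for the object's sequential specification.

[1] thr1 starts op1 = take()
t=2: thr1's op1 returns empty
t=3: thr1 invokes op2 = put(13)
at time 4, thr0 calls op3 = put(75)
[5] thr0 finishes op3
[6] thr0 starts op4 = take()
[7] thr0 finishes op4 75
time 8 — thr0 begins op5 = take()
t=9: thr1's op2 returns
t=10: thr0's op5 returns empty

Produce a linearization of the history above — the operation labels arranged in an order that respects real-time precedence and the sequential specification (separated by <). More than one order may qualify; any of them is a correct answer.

op1 < op3 < op4 < op5 < op2

after step 1 (op1 take() → empty): queue <>
after step 2 (op3 put(75)): queue <75>
after step 3 (op4 take() → 75): queue <>
after step 4 (op5 take() → empty): queue <>
after step 5 (op2 put(13)): queue <13>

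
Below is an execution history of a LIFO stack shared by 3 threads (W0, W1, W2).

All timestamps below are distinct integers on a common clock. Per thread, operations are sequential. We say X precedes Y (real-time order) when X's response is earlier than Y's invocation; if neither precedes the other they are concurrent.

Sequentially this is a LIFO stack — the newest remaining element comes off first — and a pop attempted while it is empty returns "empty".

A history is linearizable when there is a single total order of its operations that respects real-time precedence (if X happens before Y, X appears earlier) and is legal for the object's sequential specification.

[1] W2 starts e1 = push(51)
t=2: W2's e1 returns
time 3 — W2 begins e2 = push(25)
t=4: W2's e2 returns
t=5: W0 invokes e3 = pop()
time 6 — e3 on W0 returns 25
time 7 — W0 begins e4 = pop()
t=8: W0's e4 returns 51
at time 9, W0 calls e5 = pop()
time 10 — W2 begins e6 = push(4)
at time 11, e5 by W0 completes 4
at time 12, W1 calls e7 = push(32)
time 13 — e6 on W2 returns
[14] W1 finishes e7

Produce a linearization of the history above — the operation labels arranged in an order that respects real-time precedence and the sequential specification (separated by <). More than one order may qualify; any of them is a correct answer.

e1 < e2 < e3 < e4 < e6 < e5 < e7

step 1: e1 push(51) — stack <51>
step 2: e2 push(25) — stack <51,25>
step 3: e3 pop() → 25 — stack <51>
step 4: e4 pop() → 51 — stack <>
step 5: e6 push(4) — stack <4>
step 6: e5 pop() → 4 — stack <>
step 7: e7 push(32) — stack <32>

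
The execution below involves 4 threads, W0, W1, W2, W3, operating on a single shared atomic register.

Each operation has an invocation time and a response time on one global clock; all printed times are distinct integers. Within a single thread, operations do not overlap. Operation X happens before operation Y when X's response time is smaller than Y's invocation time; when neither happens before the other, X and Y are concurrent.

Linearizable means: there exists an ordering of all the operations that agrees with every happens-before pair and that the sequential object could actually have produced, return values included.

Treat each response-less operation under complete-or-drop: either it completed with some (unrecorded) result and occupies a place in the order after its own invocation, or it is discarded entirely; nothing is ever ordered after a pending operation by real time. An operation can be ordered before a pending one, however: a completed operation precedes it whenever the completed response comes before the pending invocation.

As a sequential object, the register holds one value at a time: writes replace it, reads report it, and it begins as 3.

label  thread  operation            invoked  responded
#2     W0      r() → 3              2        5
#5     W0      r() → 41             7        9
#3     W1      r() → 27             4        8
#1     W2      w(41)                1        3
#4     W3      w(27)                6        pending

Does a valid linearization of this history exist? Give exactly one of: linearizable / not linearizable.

one valid linearization: #2, #1, #5, #4, #3
step 1: #2 r() → 3 — value 3
step 2: #1 w(41) — value 41
step 3: #5 r() → 41 — value 41
step 4: #4 w(27) (pending, included) — value 27
step 5: #3 r() → 27 — value 27

linearizable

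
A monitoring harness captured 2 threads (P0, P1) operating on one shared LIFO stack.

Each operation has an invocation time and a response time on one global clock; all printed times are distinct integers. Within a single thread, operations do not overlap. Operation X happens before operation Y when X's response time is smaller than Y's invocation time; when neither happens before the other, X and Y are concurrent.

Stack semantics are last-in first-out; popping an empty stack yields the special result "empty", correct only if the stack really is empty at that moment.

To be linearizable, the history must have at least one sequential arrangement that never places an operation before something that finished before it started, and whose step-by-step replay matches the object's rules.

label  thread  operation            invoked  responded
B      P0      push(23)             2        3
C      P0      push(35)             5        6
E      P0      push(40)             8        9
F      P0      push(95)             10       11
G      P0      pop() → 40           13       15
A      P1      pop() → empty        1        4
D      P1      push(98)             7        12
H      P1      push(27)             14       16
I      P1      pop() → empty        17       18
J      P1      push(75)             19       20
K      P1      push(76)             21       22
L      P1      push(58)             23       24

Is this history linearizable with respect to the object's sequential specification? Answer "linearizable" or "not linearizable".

not linearizable

prefix check: 1..14 passes, 1..15 fails once G's time-15 response joins
every one of the 6 real-time-consistent orders over 7 completed LIFO stack ops fails the sequential spec
completion choices over the 1 pending operation (H) were checked; none helps
for example A, B, C, D, E, F, G (pending dropped) fails at step 7: G pop() → 40 is not legal there
for example A, B, C, E, D, F, G (pending dropped) fails at step 7: G pop() → 40 is not legal there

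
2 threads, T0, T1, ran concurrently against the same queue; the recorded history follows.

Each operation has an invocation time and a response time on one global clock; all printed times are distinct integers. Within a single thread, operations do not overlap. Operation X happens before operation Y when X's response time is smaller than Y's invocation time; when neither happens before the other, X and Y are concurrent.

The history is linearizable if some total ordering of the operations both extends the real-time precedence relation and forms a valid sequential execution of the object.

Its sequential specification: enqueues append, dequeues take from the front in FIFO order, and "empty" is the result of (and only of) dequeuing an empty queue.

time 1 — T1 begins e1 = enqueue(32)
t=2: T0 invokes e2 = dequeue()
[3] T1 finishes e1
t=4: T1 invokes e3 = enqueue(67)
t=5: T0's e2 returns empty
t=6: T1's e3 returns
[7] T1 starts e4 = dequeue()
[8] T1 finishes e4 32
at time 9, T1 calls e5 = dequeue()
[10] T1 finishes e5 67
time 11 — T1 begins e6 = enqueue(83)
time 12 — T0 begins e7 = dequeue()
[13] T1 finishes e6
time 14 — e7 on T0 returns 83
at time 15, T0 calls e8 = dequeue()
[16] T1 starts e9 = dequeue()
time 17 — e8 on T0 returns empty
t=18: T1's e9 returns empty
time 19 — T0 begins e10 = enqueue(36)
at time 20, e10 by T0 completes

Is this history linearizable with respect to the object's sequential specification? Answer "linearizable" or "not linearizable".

linearizable

a witness: e2, e1, e3, e4, e5, e6, e7, e8, e9, e10
after step 1 (e2 dequeue() → empty): queue <>
after step 2 (e1 enqueue(32)): queue <32>
after step 3 (e3 enqueue(67)): queue <32,67>
after step 4 (e4 dequeue() → 32): queue <67>
after step 5 (e5 dequeue() → 67): queue <>
after step 6 (e6 enqueue(83)): queue <83>
after step 7 (e7 dequeue() → 83): queue <>
after step 8 (e8 dequeue() → empty): queue <>
after step 9 (e9 dequeue() → empty): queue <>
after step 10 (e10 enqueue(36)): queue <36>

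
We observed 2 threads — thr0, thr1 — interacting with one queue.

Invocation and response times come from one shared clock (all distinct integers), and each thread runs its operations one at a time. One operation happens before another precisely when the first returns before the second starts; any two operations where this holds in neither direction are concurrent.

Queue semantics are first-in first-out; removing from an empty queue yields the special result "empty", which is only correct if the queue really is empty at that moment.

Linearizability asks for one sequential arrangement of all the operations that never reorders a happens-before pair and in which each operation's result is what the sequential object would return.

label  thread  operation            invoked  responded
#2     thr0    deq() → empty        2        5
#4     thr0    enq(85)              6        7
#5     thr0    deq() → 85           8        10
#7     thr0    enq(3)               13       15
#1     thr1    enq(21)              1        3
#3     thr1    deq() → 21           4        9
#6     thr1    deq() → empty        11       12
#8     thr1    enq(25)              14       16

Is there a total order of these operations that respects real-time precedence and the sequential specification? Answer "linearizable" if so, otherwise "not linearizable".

linearizable

a witness: #1, #3, #2, #4, #5, #6, #7, #8
1. #1 enq(21), leaving queue <21>
2. #3 deq() → 21, leaving queue <>
3. #2 deq() → empty, leaving queue <>
4. #4 enq(85), leaving queue <85>
5. #5 deq() → 85, leaving queue <>
6. #6 deq() → empty, leaving queue <>
7. #7 enq(3), leaving queue <3>
8. #8 enq(25), leaving queue <3,25>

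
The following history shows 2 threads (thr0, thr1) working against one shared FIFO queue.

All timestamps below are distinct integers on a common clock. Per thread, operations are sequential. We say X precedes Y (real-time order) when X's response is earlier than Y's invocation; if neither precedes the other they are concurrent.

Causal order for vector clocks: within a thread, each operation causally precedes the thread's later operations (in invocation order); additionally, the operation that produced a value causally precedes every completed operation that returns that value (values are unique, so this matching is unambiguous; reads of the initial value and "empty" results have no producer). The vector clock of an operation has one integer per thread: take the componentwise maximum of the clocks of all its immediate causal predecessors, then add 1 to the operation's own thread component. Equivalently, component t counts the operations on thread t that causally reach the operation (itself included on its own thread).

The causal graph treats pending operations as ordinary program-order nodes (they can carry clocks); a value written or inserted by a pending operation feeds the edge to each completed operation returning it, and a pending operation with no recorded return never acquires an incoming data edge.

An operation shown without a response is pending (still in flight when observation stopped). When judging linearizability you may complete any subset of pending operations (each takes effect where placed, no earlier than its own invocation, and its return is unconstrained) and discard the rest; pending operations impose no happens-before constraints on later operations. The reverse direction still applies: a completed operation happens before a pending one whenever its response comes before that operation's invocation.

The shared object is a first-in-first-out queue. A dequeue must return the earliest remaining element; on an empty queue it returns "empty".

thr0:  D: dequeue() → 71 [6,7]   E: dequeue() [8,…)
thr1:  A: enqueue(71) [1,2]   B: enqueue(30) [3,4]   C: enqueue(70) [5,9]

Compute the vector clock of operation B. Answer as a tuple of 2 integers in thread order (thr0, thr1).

(0, 2)

A (invocation 1): nothing precedes it; thr1's component alone gives (0, 1)
invoked at 3, B merges VC(A)=(0, 1) and bumps thr1's slot → (0, 2)
invoked at 6, D merges VC(A)=(0, 1) and bumps thr0's slot → (1, 1)
invoked at 5, C merges VC(B)=(0, 2) and bumps thr1's slot → (0, 3)
invoked at 8, E merges VC(D)=(1, 1) and bumps thr0's slot → (2, 1)
target: VC(B) = (0, 2)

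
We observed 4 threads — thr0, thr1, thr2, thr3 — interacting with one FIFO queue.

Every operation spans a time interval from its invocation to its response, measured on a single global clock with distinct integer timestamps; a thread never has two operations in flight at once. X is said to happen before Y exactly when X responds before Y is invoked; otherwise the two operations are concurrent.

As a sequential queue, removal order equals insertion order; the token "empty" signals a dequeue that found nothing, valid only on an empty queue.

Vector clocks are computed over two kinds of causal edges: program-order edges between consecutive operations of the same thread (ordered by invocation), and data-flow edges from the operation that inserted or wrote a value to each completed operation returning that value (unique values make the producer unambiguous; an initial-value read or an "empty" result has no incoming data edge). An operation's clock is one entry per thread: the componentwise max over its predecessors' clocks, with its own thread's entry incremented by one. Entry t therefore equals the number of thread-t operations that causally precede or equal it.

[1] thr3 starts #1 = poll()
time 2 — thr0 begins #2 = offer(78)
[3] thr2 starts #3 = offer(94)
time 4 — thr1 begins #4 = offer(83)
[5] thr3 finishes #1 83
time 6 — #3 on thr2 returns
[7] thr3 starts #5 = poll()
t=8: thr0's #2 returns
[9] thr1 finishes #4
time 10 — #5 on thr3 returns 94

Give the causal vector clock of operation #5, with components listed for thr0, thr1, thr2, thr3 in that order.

(0, 1, 1, 2)

#3 (invocation 3): nothing precedes it; thr2's component alone gives (0, 0, 1, 0)
#4 (invocation 4): nothing precedes it; thr1's component alone gives (0, 1, 0, 0)
#2 (invocation 2): nothing precedes it; thr0's component alone gives (1, 0, 0, 0)
#1 (invocation 1): componentwise max over VC(#4)=(0, 1, 0, 0), +1 at thr3, giving (0, 1, 0, 1)
#5 (invocation 7): componentwise max over VC(#1)=(0, 1, 0, 1), VC(#3)=(0, 0, 1, 0), +1 at thr3, giving (0, 1, 1, 2)
target: VC(#5) = (0, 1, 1, 2)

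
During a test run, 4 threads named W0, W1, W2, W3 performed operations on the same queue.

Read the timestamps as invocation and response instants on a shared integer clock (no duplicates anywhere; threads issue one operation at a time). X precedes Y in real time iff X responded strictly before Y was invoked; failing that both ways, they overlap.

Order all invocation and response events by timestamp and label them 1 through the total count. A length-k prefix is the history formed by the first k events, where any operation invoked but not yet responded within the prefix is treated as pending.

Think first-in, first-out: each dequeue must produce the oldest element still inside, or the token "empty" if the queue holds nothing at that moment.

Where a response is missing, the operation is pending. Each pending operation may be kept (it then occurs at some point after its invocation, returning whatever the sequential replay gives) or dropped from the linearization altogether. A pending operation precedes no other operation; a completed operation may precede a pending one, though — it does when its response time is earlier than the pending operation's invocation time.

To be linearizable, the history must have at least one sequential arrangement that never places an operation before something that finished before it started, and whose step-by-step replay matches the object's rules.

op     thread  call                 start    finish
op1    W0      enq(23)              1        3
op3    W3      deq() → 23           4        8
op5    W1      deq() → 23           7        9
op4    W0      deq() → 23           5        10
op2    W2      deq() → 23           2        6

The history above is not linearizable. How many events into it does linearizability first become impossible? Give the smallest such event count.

one valid order for events 1..7 is op1, op2:
after step 1 (op1 enq(23)): queue <23>
after step 2 (op2 deq() → 23): queue <>
adding event 8 (op3 responds at 8) leaves no legal real-time order
completion choices over the 2 pending operations (op4, op5) were checked; none helps
one such order, op1, op2, op3 (pending dropped), breaks at step 3 where op3 deq() → 23 is illegal
one such order, op1, op3, op2 (pending dropped), breaks at step 3 where op2 deq() → 23 is illegal

8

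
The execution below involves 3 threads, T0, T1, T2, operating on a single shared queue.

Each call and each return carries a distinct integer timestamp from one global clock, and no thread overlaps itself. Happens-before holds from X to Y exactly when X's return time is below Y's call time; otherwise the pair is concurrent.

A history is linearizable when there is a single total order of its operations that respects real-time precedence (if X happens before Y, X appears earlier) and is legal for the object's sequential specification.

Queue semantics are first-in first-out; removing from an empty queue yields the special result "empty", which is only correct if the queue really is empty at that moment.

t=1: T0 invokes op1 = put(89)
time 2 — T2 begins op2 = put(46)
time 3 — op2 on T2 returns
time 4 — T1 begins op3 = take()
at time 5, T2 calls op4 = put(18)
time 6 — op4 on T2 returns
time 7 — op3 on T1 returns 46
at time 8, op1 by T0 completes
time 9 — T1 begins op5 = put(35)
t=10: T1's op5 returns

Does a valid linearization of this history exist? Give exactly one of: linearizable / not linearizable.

a witness: op2, op1, op3, op4, op5
after step 1 (op2 put(46)): queue <46>
after step 2 (op1 put(89)): queue <46,89>
after step 3 (op3 take() → 46): queue <89>
after step 4 (op4 put(18)): queue <89,18>
after step 5 (op5 put(35)): queue <89,18,35>

linearizable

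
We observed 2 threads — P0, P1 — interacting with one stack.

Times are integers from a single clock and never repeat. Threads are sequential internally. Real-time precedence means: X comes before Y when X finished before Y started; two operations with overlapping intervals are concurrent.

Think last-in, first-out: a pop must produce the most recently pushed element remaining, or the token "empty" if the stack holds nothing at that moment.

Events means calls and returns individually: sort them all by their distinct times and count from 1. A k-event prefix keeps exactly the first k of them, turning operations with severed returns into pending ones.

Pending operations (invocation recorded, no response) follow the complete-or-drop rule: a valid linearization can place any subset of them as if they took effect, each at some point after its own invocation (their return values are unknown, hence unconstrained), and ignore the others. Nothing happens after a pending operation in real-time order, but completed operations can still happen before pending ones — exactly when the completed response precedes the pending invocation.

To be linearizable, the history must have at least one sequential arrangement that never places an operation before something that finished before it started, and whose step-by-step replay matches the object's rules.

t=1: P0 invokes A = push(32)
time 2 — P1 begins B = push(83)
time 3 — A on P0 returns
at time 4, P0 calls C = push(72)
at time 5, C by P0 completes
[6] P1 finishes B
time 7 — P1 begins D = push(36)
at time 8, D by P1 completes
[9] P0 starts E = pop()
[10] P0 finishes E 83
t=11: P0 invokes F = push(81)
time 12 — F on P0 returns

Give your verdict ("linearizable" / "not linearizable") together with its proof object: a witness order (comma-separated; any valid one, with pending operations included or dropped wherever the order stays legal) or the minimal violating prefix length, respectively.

not linearizable — minimal violating prefix: 10 events

through event 9 a valid linearization exists; event 10 (E responding at time 10) ends that
checked exhaustively: 3 real-time-consistent orders of 5 completed operations, zero legal stack replays
take A, B, C, D, E: step 5 already fails, because E pop() → 83 cannot occur there
take A, C, B, D, E: step 5 already fails, because E pop() → 83 cannot occur there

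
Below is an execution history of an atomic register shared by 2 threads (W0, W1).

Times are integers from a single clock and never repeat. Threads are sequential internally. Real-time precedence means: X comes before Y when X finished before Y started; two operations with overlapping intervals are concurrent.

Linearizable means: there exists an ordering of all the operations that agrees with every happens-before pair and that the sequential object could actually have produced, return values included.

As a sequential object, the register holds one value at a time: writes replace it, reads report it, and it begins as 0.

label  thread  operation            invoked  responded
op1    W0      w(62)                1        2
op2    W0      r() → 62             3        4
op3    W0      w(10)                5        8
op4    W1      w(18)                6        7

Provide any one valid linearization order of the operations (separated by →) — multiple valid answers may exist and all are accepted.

op1 → op2 → op3 → op4

step 1: op1 w(62) — value 62
step 2: op2 r() → 62 — value 62
step 3: op3 w(10) — value 10
step 4: op4 w(18) — value 18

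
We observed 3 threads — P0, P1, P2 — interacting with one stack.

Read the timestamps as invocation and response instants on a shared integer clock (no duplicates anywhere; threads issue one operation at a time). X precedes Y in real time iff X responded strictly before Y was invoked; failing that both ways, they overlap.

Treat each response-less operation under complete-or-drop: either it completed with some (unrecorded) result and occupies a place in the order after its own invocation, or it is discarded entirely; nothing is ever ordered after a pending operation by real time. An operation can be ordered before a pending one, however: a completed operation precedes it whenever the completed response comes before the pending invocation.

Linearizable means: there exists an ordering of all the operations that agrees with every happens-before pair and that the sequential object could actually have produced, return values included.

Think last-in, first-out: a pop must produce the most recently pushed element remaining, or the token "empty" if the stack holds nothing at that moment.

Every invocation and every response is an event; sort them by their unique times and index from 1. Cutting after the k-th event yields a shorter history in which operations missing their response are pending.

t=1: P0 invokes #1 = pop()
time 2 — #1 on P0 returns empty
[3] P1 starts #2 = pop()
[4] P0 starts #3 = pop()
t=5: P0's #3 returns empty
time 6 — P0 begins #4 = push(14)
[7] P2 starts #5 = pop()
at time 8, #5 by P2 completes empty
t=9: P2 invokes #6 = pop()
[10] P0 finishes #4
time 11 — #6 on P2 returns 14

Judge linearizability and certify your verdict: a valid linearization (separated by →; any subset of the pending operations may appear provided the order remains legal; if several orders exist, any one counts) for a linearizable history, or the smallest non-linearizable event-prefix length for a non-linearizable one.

step 1: #1 pop() → empty — stack <>
step 2: #2 pop() (pending, included) — stack <>
step 3: #3 pop() → empty — stack <>
step 4: #5 pop() → empty — stack <>
step 5: #4 push(14) — stack <14>
step 6: #6 pop() → 14 — stack <>

linearizable — witness: #1 → #2 → #3 → #5 → #4 → #6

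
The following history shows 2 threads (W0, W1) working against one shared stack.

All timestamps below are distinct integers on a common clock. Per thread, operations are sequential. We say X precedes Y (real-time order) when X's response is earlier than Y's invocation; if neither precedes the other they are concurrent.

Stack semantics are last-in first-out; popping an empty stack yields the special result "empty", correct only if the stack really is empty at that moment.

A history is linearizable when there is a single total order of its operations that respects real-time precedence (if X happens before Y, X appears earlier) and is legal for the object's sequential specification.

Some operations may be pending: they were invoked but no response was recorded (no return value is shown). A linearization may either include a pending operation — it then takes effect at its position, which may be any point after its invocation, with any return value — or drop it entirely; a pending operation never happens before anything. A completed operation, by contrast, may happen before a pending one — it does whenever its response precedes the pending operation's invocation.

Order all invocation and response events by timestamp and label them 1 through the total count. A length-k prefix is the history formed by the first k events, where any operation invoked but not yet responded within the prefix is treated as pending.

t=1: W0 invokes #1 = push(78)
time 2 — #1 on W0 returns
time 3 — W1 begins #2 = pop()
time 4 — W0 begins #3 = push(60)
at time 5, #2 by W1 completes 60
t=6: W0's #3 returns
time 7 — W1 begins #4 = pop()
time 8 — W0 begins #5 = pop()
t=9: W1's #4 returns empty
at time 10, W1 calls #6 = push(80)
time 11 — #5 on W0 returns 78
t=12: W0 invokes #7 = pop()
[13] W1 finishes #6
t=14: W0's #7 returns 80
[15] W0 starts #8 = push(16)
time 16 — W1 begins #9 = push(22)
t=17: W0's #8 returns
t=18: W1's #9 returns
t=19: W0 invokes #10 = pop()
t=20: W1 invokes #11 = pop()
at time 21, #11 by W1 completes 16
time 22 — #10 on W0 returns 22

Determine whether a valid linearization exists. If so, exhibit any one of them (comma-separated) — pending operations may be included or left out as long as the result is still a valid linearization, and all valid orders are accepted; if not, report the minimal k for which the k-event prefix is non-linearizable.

linearizable — witness: #1, #3, #2, #5, #4, #6, #7, #8, #9, #10, #11

step 1: #1 push(78) — stack <78>
step 2: #3 push(60) — stack <78,60>
step 3: #2 pop() → 60 — stack <78>
step 4: #5 pop() → 78 — stack <>
step 5: #4 pop() → empty — stack <>
step 6: #6 push(80) — stack <80>
step 7: #7 pop() → 80 — stack <>
step 8: #8 push(16) — stack <16>
step 9: #9 push(22) — stack <16,22>
step 10: #10 pop() → 22 — stack <16>
step 11: #11 pop() → 16 — stack <>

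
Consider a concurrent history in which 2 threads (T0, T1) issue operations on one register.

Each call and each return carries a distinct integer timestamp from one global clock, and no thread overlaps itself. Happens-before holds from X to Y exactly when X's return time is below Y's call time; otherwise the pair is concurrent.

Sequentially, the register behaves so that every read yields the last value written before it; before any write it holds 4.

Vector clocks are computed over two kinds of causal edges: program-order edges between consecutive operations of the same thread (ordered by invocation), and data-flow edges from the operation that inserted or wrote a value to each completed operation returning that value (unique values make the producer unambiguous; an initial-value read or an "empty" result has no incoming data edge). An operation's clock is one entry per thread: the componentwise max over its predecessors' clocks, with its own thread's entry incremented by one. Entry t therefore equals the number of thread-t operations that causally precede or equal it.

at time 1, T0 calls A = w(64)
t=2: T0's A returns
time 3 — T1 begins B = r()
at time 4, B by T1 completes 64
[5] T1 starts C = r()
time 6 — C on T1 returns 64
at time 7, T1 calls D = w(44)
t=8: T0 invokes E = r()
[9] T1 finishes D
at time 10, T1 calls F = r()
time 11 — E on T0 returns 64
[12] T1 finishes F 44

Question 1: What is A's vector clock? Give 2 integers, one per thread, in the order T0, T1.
Answer: (1, 0)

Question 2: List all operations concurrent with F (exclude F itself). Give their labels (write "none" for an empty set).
Answer: E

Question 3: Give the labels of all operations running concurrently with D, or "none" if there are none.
Answer: E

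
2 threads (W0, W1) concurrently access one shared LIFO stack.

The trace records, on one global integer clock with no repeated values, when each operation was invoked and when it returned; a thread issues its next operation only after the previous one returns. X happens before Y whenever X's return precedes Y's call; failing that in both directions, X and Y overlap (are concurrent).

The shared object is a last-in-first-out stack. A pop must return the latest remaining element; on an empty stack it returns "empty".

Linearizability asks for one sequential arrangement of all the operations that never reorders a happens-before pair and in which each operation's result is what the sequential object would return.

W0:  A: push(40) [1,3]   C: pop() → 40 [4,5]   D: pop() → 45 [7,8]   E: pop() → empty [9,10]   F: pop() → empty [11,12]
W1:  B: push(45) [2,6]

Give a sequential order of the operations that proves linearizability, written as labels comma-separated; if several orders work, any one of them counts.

step 1: A push(40) — stack <40>
step 2: C pop() → 40 — stack <>
step 3: B push(45) — stack <45>
step 4: D pop() → 45 — stack <>
step 5: E pop() → empty — stack <>
step 6: F pop() → empty — stack <>

A, C, B, D, E, F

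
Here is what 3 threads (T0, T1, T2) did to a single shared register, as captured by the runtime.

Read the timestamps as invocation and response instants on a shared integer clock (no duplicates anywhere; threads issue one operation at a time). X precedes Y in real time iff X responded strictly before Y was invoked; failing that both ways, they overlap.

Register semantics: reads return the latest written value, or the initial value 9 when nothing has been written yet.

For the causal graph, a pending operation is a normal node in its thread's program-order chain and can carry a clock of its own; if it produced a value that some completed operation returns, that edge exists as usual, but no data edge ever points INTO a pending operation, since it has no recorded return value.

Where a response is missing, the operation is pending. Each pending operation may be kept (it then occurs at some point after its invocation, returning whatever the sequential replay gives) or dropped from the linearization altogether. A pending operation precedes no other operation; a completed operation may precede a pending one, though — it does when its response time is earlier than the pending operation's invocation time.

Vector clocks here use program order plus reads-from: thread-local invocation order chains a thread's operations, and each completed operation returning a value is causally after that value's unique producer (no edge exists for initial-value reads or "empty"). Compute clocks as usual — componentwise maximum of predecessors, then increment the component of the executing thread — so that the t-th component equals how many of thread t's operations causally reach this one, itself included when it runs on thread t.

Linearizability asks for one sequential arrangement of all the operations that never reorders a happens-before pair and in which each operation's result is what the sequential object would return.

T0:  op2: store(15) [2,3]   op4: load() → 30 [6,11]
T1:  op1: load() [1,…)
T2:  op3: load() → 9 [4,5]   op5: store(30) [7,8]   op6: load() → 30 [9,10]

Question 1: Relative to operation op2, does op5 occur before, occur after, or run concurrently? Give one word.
op5 spans [7,8], op2 spans [2,3]
resp(op2)=3 < inv(op5)=7

after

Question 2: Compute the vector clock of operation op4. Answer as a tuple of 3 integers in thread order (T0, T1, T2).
VC(op3, invoked at 4): no causal predecessors; +1 on T2 → (0, 0, 1)
VC(op1, invoked at 1): no causal predecessors; +1 on T1 → (0, 1, 0)
VC(op2, invoked at 2): no causal predecessors; +1 on T0 → (1, 0, 0)
op5, invoked 7, takes VC(op3)=(0, 0, 1) under max, adds 1 for T2 → (0, 0, 2)
op6, invoked 9, takes VC(op5)=(0, 0, 2) under max, adds 1 for T2 → (0, 0, 3)
op4, invoked 6, takes VC(op2)=(1, 0, 0), VC(op5)=(0, 0, 2) under max, adds 1 for T0 → (2, 0, 2)
target: VC(op4) = (2, 0, 2)

(2, 0, 2)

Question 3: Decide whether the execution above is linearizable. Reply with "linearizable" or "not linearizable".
already the first 5 events (up to op3's response at time 5) admit no linearization; the first 4 still do
exhaustive check: the 2 completed register ops admit one real-time order; illegal
no completion choice of the 1 pending operation (op1) rescues it — every subset was tried
one such order, op2, op3 (pending dropped), breaks at step 2 where op3 load() → 9 is illegal

not linearizable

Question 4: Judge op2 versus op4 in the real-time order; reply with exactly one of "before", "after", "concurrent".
op2 spans [2,3], op4 spans [6,11]
resp(op2)=3 < inv(op4)=6

before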